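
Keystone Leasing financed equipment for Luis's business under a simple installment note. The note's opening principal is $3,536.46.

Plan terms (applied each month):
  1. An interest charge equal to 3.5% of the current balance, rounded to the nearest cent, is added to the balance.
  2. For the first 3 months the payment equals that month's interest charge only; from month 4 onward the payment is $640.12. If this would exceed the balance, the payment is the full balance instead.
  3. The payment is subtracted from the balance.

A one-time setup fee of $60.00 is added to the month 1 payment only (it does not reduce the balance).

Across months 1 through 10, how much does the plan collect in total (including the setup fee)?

# | Opening | Interest | Payment | Fee | End bal
1 | $3,536.46 | $123.78 | $123.78 | $60.00 | $3,536.46
2 | $3,536.46 | $123.78 | $123.78 | — | $3,536.46
3 | $3,536.46 | $123.78 | $123.78 | — | $3,536.46
4 | $3,536.46 | $123.78 | $640.12 | — | $3,020.12
5 | $3,020.12 | $105.70 | $640.12 | — | $2,485.70
6 | $2,485.70 | $87.00 | $640.12 | — | $1,932.58
7 | $1,932.58 | $67.64 | $640.12 | — | $1,360.10
8 | $1,360.10 | $47.60 | $640.12 | — | $767.58
9 | $767.58 | $26.87 | $640.12 | — | $154.33
10 | $154.33 | $5.40 | $159.73 | — | $0.00
Total paid: $4,431.79

$4,431.79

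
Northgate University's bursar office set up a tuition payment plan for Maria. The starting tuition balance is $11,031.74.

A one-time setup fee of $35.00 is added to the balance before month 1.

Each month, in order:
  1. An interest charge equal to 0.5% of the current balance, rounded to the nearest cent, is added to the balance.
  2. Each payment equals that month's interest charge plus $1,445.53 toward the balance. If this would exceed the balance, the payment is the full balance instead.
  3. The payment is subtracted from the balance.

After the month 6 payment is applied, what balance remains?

Month 1: $11,066.74 +$55.33 interest = $11,122.07; pay $1,500.86 → $9,621.21
Month 2: $9,621.21 +$48.11 interest = $9,669.32; pay $1,493.64 → $8,175.68
Month 3: $8,175.68 +$40.88 interest = $8,216.56; pay $1,486.41 → $6,730.15
Month 4: $6,730.15 +$33.65 interest = $6,763.80; pay $1,479.18 → $5,284.62
Month 5: $5,284.62 +$26.42 interest = $5,311.04; pay $1,471.95 → $3,839.09
Month 6: $3,839.09 +$19.20 interest = $3,858.29; pay $1,464.73 → $2,393.56

$2,393.56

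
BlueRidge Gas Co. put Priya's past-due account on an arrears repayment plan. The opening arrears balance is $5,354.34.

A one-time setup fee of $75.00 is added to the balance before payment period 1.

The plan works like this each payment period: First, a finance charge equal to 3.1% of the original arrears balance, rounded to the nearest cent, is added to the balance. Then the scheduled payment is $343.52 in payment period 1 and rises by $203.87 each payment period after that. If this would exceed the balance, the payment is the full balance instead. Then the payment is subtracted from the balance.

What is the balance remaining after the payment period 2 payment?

# | Opening | Interest | Payment | End bal
1 | $5,429.34 | $165.98 | $343.52 | $5,251.80
2 | $5,251.80 | $165.98 | $547.39 | $4,870.39

$4,870.39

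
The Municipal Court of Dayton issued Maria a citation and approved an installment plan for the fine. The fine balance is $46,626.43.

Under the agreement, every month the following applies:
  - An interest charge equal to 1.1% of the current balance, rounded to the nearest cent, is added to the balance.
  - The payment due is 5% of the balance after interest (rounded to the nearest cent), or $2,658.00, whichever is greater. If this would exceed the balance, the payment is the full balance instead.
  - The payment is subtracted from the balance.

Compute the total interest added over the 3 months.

# | Opening | Interest | Payment | End bal
1 | $46,626.43 | $512.89 | $2,658.00 | $44,481.32
2 | $44,481.32 | $489.29 | $2,658.00 | $42,312.61
3 | $42,312.61 | $465.44 | $2,658.00 | $40,120.05
Total interest: $512.89 + $489.29 + $465.44 = $1,467.62

$1,467.62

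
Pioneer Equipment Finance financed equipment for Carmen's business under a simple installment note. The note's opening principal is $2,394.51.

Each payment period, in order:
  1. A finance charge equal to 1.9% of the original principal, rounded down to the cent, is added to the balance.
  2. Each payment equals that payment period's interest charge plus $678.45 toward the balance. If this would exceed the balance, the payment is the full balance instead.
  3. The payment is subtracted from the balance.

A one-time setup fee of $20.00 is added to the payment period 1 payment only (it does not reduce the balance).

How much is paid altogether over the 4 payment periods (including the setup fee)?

$2,596.47

Payment period 1: $2,394.51 +$45.49 interest = $2,440.00; pay $723.94 (+ $20.00 fee) → $1,716.06
Payment period 2: $1,716.06 +$45.49 interest = $1,761.55; pay $723.94 → $1,037.61
Payment period 3: $1,037.61 +$45.49 interest = $1,083.10; pay $723.94 → $359.16
Payment period 4: $359.16 +$45.49 interest = $404.65; pay $404.65 → $0.00
Total paid: $2,596.47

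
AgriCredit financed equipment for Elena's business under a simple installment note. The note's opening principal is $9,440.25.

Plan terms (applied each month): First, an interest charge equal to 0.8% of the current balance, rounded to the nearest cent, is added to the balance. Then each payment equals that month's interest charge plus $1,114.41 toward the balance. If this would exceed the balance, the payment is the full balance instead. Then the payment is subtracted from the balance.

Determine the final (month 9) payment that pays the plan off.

Month 1: opening $9,440.25; interest $75.52 → $9,515.77; payment $1,189.93; balance $8,325.84
Month 2: opening $8,325.84; interest $66.61 → $8,392.45; payment $1,181.02; balance $7,211.43
Month 3: opening $7,211.43; interest $57.69 → $7,269.12; payment $1,172.10; balance $6,097.02
Month 4: opening $6,097.02; interest $48.78 → $6,145.80; payment $1,163.19; balance $4,982.61
Month 5: opening $4,982.61; interest $39.86 → $5,022.47; payment $1,154.27; balance $3,868.20
Month 6: opening $3,868.20; interest $30.95 → $3,899.15; payment $1,145.36; balance $2,753.79
Month 7: opening $2,753.79; interest $22.03 → $2,775.82; payment $1,136.44; balance $1,639.38
Month 8: opening $1,639.38; interest $13.12 → $1,652.50; payment $1,127.53; balance $524.97
Month 9: opening $524.97; interest $4.20 → $529.17; payment $529.17; balance $0.00

$529.17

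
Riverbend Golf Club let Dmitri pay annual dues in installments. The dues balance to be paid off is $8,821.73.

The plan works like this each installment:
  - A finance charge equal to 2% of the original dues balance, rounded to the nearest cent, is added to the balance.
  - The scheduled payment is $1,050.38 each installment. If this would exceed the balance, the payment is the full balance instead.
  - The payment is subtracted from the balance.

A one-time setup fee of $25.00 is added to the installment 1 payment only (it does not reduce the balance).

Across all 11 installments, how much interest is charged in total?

$1,940.73

# | Opening | Interest | Payment | Fee | End bal
1 | $8,821.73 | $176.43 | $1,050.38 | $25.00 | $7,947.78
2 | $7,947.78 | $176.43 | $1,050.38 | — | $7,073.83
3 | $7,073.83 | $176.43 | $1,050.38 | — | $6,199.88
4 | $6,199.88 | $176.43 | $1,050.38 | — | $5,325.93
5 | $5,325.93 | $176.43 | $1,050.38 | — | $4,451.98
6 | $4,451.98 | $176.43 | $1,050.38 | — | $3,578.03
7 | $3,578.03 | $176.43 | $1,050.38 | — | $2,704.08
8 | $2,704.08 | $176.43 | $1,050.38 | — | $1,830.13
9 | $1,830.13 | $176.43 | $1,050.38 | — | $956.18
10 | $956.18 | $176.43 | $1,050.38 | — | $82.23
11 | $82.23 | $176.43 | $258.66 | — | $0.00
Total interest: $176.43 + $176.43 + $176.43 + $176.43 + $176.43 + $176.43 + $176.43 + $176.43 + $176.43 + $176.43 + $176.43 = $1,940.73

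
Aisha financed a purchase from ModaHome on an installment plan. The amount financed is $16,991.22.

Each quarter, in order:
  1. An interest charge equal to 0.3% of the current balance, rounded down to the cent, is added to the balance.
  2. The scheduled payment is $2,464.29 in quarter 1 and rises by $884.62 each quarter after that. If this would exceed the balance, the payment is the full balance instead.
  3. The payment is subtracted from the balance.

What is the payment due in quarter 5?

$1,981.98

Quarter 1: opening $16,991.22; interest $50.97 → $17,042.19; payment $2,464.29; balance $14,577.90
Quarter 2: opening $14,577.90; interest $43.73 → $14,621.63; payment $3,348.91; balance $11,272.72
Quarter 3: opening $11,272.72; interest $33.81 → $11,306.53; payment $4,233.53; balance $7,073.00
Quarter 4: opening $7,073.00; interest $21.21 → $7,094.21; payment $5,118.15; balance $1,976.06
Quarter 5: opening $1,976.06; interest $5.92 → $1,981.98; payment $1,981.98; balance $0.00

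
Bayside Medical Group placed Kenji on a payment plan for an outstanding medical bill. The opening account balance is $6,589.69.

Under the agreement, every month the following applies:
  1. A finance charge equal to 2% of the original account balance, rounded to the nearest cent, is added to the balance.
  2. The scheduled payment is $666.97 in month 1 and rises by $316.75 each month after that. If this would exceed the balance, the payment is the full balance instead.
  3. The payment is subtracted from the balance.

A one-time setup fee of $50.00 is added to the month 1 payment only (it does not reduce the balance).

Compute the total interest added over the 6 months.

Month 1: opening $6,589.69; interest $131.79 → $6,721.48; payment $666.97 (+ $50.00 fee); balance $6,054.51
Month 2: opening $6,054.51; interest $131.79 → $6,186.30; payment $983.72; balance $5,202.58
Month 3: opening $5,202.58; interest $131.79 → $5,334.37; payment $1,300.47; balance $4,033.90
Month 4: opening $4,033.90; interest $131.79 → $4,165.69; payment $1,617.22; balance $2,548.47
Month 5: opening $2,548.47; interest $131.79 → $2,680.26; payment $1,933.97; balance $746.29
Month 6: opening $746.29; interest $131.79 → $878.08; payment $878.08; balance $0.00
Total interest: $131.79 + $131.79 + $131.79 + $131.79 + $131.79 + $131.79 = $790.74

$790.74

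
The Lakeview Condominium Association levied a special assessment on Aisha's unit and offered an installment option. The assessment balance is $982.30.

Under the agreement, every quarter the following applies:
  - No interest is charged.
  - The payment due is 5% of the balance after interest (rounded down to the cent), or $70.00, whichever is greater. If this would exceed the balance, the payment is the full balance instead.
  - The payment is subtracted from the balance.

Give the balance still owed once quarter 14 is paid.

Quarter 1: opening $982.30; payment $70.00; balance $912.30
Quarter 2: opening $912.30; payment $70.00; balance $842.30
Quarter 3: opening $842.30; payment $70.00; balance $772.30
Quarter 4: opening $772.30; payment $70.00; balance $702.30
Quarter 5: opening $702.30; payment $70.00; balance $632.30
Quarter 6: opening $632.30; payment $70.00; balance $562.30
Quarter 7: opening $562.30; payment $70.00; balance $492.30
Quarter 8: opening $492.30; payment $70.00; balance $422.30
Quarter 9: opening $422.30; payment $70.00; balance $352.30
Quarter 10: opening $352.30; payment $70.00; balance $282.30
Quarter 11: opening $282.30; payment $70.00; balance $212.30
Quarter 12: opening $212.30; payment $70.00; balance $142.30
Quarter 13: opening $142.30; payment $70.00; balance $72.30
Quarter 14: opening $72.30; payment $70.00; balance $2.30

$2.30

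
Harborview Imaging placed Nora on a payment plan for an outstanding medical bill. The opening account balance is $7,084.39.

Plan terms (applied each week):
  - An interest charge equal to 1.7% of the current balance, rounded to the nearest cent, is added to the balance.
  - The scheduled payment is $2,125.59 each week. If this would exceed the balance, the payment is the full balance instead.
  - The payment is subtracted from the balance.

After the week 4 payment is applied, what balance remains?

# | Opening | Interest | Payment | End bal
1 | $7,084.39 | $120.43 | $2,125.59 | $5,079.23
2 | $5,079.23 | $86.35 | $2,125.59 | $3,039.99
3 | $3,039.99 | $51.68 | $2,125.59 | $966.08
4 | $966.08 | $16.42 | $982.50 | $0.00

$0.00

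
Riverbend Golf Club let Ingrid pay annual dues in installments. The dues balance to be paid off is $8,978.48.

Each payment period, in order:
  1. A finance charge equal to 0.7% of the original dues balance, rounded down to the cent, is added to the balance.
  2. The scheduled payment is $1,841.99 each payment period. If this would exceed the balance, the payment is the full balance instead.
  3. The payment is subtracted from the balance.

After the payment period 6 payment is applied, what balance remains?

$0.00

Payment period 1: $8,978.48 +$62.84 interest = $9,041.32; pay $1,841.99 → $7,199.33
Payment period 2: $7,199.33 +$62.84 interest = $7,262.17; pay $1,841.99 → $5,420.18
Payment period 3: $5,420.18 +$62.84 interest = $5,483.02; pay $1,841.99 → $3,641.03
Payment period 4: $3,641.03 +$62.84 interest = $3,703.87; pay $1,841.99 → $1,861.88
Payment period 5: $1,861.88 +$62.84 interest = $1,924.72; pay $1,841.99 → $82.73
Payment period 6: $82.73 +$62.84 interest = $145.57; pay $145.57 → $0.00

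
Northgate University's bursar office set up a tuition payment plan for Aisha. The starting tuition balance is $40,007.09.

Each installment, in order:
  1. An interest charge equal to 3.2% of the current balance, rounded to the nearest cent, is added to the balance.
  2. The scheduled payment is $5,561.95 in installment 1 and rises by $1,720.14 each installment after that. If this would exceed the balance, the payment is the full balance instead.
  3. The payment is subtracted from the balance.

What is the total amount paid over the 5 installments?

Installment 1: $40,007.09 +$1,280.23 interest = $41,287.32; pay $5,561.95 → $35,725.37
Installment 2: $35,725.37 +$1,143.21 interest = $36,868.58; pay $7,282.09 → $29,586.49
Installment 3: $29,586.49 +$946.77 interest = $30,533.26; pay $9,002.23 → $21,531.03
Installment 4: $21,531.03 +$688.99 interest = $22,220.02; pay $10,722.37 → $11,497.65
Installment 5: $11,497.65 +$367.92 interest = $11,865.57; pay $11,865.57 → $0.00
Total paid: $44,434.21

$44,434.21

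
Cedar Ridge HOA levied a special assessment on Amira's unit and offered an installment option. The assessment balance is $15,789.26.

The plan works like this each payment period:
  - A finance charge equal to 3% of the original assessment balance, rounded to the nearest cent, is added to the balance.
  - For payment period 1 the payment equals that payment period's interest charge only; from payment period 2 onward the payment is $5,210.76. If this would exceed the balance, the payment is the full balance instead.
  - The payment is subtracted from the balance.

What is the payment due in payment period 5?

Payment period 1: $15,789.26 +$473.68 interest = $16,262.94; pay $473.68 → $15,789.26
Payment period 2: $15,789.26 +$473.68 interest = $16,262.94; pay $5,210.76 → $11,052.18
Payment period 3: $11,052.18 +$473.68 interest = $11,525.86; pay $5,210.76 → $6,315.10
Payment period 4: $6,315.10 +$473.68 interest = $6,788.78; pay $5,210.76 → $1,578.02
Payment period 5: $1,578.02 +$473.68 interest = $2,051.70; pay $2,051.70 → $0.00

$2,051.70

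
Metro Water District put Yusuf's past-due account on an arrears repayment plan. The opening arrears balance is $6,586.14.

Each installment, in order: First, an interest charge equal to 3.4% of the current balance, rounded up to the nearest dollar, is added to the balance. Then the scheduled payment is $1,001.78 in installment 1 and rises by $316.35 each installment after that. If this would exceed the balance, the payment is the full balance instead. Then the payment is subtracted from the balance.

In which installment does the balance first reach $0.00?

Installment 1: opening $6,586.14; interest $224.00 → $6,810.14; payment $1,001.78; balance $5,808.36
Installment 2: opening $5,808.36; interest $198.00 → $6,006.36; payment $1,318.13; balance $4,688.23
Installment 3: opening $4,688.23; interest $160.00 → $4,848.23; payment $1,634.48; balance $3,213.75
Installment 4: opening $3,213.75; interest $110.00 → $3,323.75; payment $1,950.83; balance $1,372.92
Installment 5: opening $1,372.92; interest $47.00 → $1,419.92; payment $1,419.92; balance $0.00
Balance reaches $0.00 in installment 5.

5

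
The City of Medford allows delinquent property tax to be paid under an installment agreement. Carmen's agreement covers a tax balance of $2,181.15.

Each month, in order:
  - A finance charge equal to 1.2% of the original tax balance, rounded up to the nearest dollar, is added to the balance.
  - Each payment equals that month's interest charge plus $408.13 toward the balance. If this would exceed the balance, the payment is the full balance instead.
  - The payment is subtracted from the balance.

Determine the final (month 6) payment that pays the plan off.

$167.50

Month 1: $2,181.15 +$27.00 interest = $2,208.15; pay $435.13 → $1,773.02
Month 2: $1,773.02 +$27.00 interest = $1,800.02; pay $435.13 → $1,364.89
Month 3: $1,364.89 +$27.00 interest = $1,391.89; pay $435.13 → $956.76
Month 4: $956.76 +$27.00 interest = $983.76; pay $435.13 → $548.63
Month 5: $548.63 +$27.00 interest = $575.63; pay $435.13 → $140.50
Month 6: $140.50 +$27.00 interest = $167.50; pay $167.50 → $0.00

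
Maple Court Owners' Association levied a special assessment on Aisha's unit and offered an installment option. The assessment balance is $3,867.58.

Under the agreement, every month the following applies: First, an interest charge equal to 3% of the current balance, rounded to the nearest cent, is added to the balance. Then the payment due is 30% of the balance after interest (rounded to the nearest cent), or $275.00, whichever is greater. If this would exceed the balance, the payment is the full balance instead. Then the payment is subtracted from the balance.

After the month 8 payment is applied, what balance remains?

$0.00

Month 1: $3,867.58 +$116.03 interest = $3,983.61; pay $1,195.08 → $2,788.53
Month 2: $2,788.53 +$83.66 interest = $2,872.19; pay $861.66 → $2,010.53
Month 3: $2,010.53 +$60.32 interest = $2,070.85; pay $621.26 → $1,449.59
Month 4: $1,449.59 +$43.49 interest = $1,493.08; pay $447.92 → $1,045.16
Month 5: $1,045.16 +$31.35 interest = $1,076.51; pay $322.95 → $753.56
Month 6: $753.56 +$22.61 interest = $776.17; pay $275.00 → $501.17
Month 7: $501.17 +$15.04 interest = $516.21; pay $275.00 → $241.21
Month 8: $241.21 +$7.24 interest = $248.45; pay $248.45 → $0.00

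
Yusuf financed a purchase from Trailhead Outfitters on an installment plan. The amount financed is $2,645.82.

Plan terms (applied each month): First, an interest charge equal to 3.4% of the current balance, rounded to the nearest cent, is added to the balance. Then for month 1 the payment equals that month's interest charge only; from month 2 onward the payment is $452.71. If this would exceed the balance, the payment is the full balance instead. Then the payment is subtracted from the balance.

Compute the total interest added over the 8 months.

$445.46

# | Opening | Interest | Payment | End bal
1 | $2,645.82 | $89.96 | $89.96 | $2,645.82
2 | $2,645.82 | $89.96 | $452.71 | $2,283.07
3 | $2,283.07 | $77.62 | $452.71 | $1,907.98
4 | $1,907.98 | $64.87 | $452.71 | $1,520.14
5 | $1,520.14 | $51.68 | $452.71 | $1,119.11
6 | $1,119.11 | $38.05 | $452.71 | $704.45
7 | $704.45 | $23.95 | $452.71 | $275.69
8 | $275.69 | $9.37 | $285.06 | $0.00
Total interest: $89.96 + $89.96 + $77.62 + $64.87 + $51.68 + $38.05 + $23.95 + $9.37 = $445.46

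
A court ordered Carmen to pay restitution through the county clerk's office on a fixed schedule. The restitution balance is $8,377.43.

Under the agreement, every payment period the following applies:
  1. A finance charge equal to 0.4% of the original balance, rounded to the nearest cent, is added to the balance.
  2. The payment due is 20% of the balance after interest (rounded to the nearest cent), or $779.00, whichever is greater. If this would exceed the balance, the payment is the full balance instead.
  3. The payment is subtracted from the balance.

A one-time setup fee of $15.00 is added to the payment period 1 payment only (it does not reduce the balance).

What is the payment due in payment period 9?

$562.09

Payment period 1: opening $8,377.43; interest $33.51 → $8,410.94; payment $1,682.19 (+ $15.00 fee); balance $6,728.75
Payment period 2: opening $6,728.75; interest $33.51 → $6,762.26; payment $1,352.45; balance $5,409.81
Payment period 3: opening $5,409.81; interest $33.51 → $5,443.32; payment $1,088.66; balance $4,354.66
Payment period 4: opening $4,354.66; interest $33.51 → $4,388.17; payment $877.63; balance $3,510.54
Payment period 5: opening $3,510.54; interest $33.51 → $3,544.05; payment $779.00; balance $2,765.05
Payment period 6: opening $2,765.05; interest $33.51 → $2,798.56; payment $779.00; balance $2,019.56
Payment period 7: opening $2,019.56; interest $33.51 → $2,053.07; payment $779.00; balance $1,274.07
Payment period 8: opening $1,274.07; interest $33.51 → $1,307.58; payment $779.00; balance $528.58
Payment period 9: opening $528.58; interest $33.51 → $562.09; payment $562.09; balance $0.00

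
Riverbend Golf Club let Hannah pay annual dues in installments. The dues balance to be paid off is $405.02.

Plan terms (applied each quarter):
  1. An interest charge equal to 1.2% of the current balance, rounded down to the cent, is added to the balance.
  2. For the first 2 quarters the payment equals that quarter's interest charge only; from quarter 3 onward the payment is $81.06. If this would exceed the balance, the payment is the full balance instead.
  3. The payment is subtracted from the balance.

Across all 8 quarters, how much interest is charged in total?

Quarter 1: opening $405.02; interest $4.86 → $409.88; payment $4.86; balance $405.02
Quarter 2: opening $405.02; interest $4.86 → $409.88; payment $4.86; balance $405.02
Quarter 3: opening $405.02; interest $4.86 → $409.88; payment $81.06; balance $328.82
Quarter 4: opening $328.82; interest $3.94 → $332.76; payment $81.06; balance $251.70
Quarter 5: opening $251.70; interest $3.02 → $254.72; payment $81.06; balance $173.66
Quarter 6: opening $173.66; interest $2.08 → $175.74; payment $81.06; balance $94.68
Quarter 7: opening $94.68; interest $1.13 → $95.81; payment $81.06; balance $14.75
Quarter 8: opening $14.75; interest $0.17 → $14.92; payment $14.92; balance $0.00
Total interest: $4.86 + $4.86 + $4.86 + $3.94 + $3.02 + $2.08 + $1.13 + $0.17 = $24.92

$24.92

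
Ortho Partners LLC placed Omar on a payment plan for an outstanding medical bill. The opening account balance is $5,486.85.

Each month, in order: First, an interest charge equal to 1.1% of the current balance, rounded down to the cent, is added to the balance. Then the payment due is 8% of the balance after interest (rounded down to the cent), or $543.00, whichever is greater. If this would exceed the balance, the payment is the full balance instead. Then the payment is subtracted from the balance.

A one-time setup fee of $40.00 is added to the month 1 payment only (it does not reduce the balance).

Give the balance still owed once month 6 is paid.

Month 1: opening $5,486.85; interest $60.35 → $5,547.20; payment $543.00 (+ $40.00 fee); balance $5,004.20
Month 2: opening $5,004.20; interest $55.04 → $5,059.24; payment $543.00; balance $4,516.24
Month 3: opening $4,516.24; interest $49.67 → $4,565.91; payment $543.00; balance $4,022.91
Month 4: opening $4,022.91; interest $44.25 → $4,067.16; payment $543.00; balance $3,524.16
Month 5: opening $3,524.16; interest $38.76 → $3,562.92; payment $543.00; balance $3,019.92
Month 6: opening $3,019.92; interest $33.21 → $3,053.13; payment $543.00; balance $2,510.13

$2,510.13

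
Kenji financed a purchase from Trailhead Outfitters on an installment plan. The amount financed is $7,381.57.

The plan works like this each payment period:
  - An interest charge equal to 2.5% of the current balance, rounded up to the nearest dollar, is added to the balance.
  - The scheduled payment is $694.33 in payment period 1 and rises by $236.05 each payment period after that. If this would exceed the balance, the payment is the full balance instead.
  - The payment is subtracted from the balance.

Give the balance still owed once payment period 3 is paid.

$5,100.43

# | Opening | Interest | Payment | End bal
1 | $7,381.57 | $185.00 | $694.33 | $6,872.24
2 | $6,872.24 | $172.00 | $930.38 | $6,113.86
3 | $6,113.86 | $153.00 | $1,166.43 | $5,100.43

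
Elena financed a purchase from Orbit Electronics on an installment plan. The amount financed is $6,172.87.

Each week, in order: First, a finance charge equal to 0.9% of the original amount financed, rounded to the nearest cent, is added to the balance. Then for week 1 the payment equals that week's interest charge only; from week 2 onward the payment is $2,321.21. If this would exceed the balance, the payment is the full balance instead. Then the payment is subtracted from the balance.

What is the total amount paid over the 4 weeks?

Week 1: $6,172.87 +$55.56 interest = $6,228.43; pay $55.56 → $6,172.87
Week 2: $6,172.87 +$55.56 interest = $6,228.43; pay $2,321.21 → $3,907.22
Week 3: $3,907.22 +$55.56 interest = $3,962.78; pay $2,321.21 → $1,641.57
Week 4: $1,641.57 +$55.56 interest = $1,697.13; pay $1,697.13 → $0.00
Total paid: $6,395.11

$6,395.11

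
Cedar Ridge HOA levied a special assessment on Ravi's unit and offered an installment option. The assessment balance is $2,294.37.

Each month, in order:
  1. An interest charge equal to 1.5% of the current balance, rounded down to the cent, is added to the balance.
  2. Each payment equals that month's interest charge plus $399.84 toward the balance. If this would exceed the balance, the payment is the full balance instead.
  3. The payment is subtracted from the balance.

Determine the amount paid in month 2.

# | Opening | Interest | Payment | End bal
1 | $2,294.37 | $34.41 | $434.25 | $1,894.53
2 | $1,894.53 | $28.41 | $428.25 | $1,494.69

$428.25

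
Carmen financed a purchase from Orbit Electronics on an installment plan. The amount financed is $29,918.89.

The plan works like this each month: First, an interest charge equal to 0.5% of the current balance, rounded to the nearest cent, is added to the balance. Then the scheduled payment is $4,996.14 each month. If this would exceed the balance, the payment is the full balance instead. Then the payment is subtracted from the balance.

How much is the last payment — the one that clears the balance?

$476.05

Month 1: opening $29,918.89; interest $149.59 → $30,068.48; payment $4,996.14; balance $25,072.34
Month 2: opening $25,072.34; interest $125.36 → $25,197.70; payment $4,996.14; balance $20,201.56
Month 3: opening $20,201.56; interest $101.01 → $20,302.57; payment $4,996.14; balance $15,306.43
Month 4: opening $15,306.43; interest $76.53 → $15,382.96; payment $4,996.14; balance $10,386.82
Month 5: opening $10,386.82; interest $51.93 → $10,438.75; payment $4,996.14; balance $5,442.61
Month 6: opening $5,442.61; interest $27.21 → $5,469.82; payment $4,996.14; balance $473.68
Month 7: opening $473.68; interest $2.37 → $476.05; payment $476.05; balance $0.00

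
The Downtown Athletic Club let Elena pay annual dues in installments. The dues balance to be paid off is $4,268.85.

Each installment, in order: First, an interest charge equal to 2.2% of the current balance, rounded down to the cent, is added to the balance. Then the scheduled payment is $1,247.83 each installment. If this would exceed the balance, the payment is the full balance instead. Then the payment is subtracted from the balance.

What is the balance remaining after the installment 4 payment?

$0.00

# | Opening | Interest | Payment | End bal
1 | $4,268.85 | $93.91 | $1,247.83 | $3,114.93
2 | $3,114.93 | $68.52 | $1,247.83 | $1,935.62
3 | $1,935.62 | $42.58 | $1,247.83 | $730.37
4 | $730.37 | $16.06 | $746.43 | $0.00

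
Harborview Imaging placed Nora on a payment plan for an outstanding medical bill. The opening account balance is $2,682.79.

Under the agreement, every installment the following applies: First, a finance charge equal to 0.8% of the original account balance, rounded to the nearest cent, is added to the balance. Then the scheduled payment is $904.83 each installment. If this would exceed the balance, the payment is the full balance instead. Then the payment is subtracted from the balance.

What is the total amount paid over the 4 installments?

$2,768.63

# | Opening | Interest | Payment | End bal
1 | $2,682.79 | $21.46 | $904.83 | $1,799.42
2 | $1,799.42 | $21.46 | $904.83 | $916.05
3 | $916.05 | $21.46 | $904.83 | $32.68
4 | $32.68 | $21.46 | $54.14 | $0.00
Total paid: $2,768.63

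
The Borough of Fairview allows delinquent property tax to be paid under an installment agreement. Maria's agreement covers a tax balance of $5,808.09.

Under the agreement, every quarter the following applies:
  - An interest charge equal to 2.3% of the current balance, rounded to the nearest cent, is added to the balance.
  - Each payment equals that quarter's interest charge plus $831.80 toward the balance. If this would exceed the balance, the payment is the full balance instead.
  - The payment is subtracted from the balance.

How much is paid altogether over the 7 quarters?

$6,341.43

Quarter 1: opening $5,808.09; interest $133.59 → $5,941.68; payment $965.39; balance $4,976.29
Quarter 2: opening $4,976.29; interest $114.45 → $5,090.74; payment $946.25; balance $4,144.49
Quarter 3: opening $4,144.49; interest $95.32 → $4,239.81; payment $927.12; balance $3,312.69
Quarter 4: opening $3,312.69; interest $76.19 → $3,388.88; payment $907.99; balance $2,480.89
Quarter 5: opening $2,480.89; interest $57.06 → $2,537.95; payment $888.86; balance $1,649.09
Quarter 6: opening $1,649.09; interest $37.93 → $1,687.02; payment $869.73; balance $817.29
Quarter 7: opening $817.29; interest $18.80 → $836.09; payment $836.09; balance $0.00
Total paid: $6,341.43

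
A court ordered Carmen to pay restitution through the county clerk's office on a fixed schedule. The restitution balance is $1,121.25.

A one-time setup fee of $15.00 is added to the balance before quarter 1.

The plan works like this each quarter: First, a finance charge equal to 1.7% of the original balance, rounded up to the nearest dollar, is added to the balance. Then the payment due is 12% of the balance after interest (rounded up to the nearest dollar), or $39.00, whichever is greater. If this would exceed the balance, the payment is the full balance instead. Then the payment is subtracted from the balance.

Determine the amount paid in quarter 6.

$83.00

# | Opening | Interest | Payment | End bal
1 | $1,136.25 | $20.00 | $139.00 | $1,017.25
2 | $1,017.25 | $20.00 | $125.00 | $912.25
3 | $912.25 | $20.00 | $112.00 | $820.25
4 | $820.25 | $20.00 | $101.00 | $739.25
5 | $739.25 | $20.00 | $92.00 | $667.25
6 | $667.25 | $20.00 | $83.00 | $604.25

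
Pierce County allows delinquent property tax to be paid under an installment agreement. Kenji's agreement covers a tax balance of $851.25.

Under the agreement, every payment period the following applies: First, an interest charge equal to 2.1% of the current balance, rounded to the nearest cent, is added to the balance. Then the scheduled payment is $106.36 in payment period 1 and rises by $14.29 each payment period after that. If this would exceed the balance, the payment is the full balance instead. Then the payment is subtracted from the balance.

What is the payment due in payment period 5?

Payment period 1: opening $851.25; interest $17.88 → $869.13; payment $106.36; balance $762.77
Payment period 2: opening $762.77; interest $16.02 → $778.79; payment $120.65; balance $658.14
Payment period 3: opening $658.14; interest $13.82 → $671.96; payment $134.94; balance $537.02
Payment period 4: opening $537.02; interest $11.28 → $548.30; payment $149.23; balance $399.07
Payment period 5: opening $399.07; interest $8.38 → $407.45; payment $163.52; balance $243.93

$163.52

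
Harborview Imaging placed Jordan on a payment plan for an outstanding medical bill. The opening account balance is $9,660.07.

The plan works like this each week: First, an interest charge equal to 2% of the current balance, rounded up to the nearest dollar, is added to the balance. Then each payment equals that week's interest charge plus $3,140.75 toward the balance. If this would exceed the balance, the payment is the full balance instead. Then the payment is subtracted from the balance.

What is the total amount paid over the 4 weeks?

$10,058.07

Week 1: opening $9,660.07; interest $194.00 → $9,854.07; payment $3,334.75; balance $6,519.32
Week 2: opening $6,519.32; interest $131.00 → $6,650.32; payment $3,271.75; balance $3,378.57
Week 3: opening $3,378.57; interest $68.00 → $3,446.57; payment $3,208.75; balance $237.82
Week 4: opening $237.82; interest $5.00 → $242.82; payment $242.82; balance $0.00
Total paid: $10,058.07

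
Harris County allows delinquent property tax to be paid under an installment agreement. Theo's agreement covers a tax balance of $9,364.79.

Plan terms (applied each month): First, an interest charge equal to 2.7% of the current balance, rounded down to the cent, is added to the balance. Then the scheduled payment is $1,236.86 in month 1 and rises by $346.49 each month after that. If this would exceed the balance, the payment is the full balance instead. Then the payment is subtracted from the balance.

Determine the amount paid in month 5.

Month 1: $9,364.79 +$252.84 interest = $9,617.63; pay $1,236.86 → $8,380.77
Month 2: $8,380.77 +$226.28 interest = $8,607.05; pay $1,583.35 → $7,023.70
Month 3: $7,023.70 +$189.63 interest = $7,213.33; pay $1,929.84 → $5,283.49
Month 4: $5,283.49 +$142.65 interest = $5,426.14; pay $2,276.33 → $3,149.81
Month 5: $3,149.81 +$85.04 interest = $3,234.85; pay $2,622.82 → $612.03

$2,622.82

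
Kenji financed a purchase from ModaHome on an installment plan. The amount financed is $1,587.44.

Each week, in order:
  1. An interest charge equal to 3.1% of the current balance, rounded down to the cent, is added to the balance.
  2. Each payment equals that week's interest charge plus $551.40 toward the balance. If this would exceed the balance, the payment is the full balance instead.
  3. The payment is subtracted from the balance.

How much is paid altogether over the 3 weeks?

Week 1: opening $1,587.44; interest $49.21 → $1,636.65; payment $600.61; balance $1,036.04
Week 2: opening $1,036.04; interest $32.11 → $1,068.15; payment $583.51; balance $484.64
Week 3: opening $484.64; interest $15.02 → $499.66; payment $499.66; balance $0.00
Total paid: $1,683.78

$1,683.78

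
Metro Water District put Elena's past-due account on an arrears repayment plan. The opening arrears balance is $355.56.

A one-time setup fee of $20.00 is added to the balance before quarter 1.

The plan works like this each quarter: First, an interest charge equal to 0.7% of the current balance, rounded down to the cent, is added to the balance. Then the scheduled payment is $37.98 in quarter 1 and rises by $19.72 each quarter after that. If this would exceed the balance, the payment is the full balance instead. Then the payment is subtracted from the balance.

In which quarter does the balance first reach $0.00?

# | Opening | Interest | Payment | End bal
1 | $375.56 | $2.62 | $37.98 | $340.20
2 | $340.20 | $2.38 | $57.70 | $284.88
3 | $284.88 | $1.99 | $77.42 | $209.45
4 | $209.45 | $1.46 | $97.14 | $113.77
5 | $113.77 | $0.79 | $114.56 | $0.00
Balance reaches $0.00 in quarter 5.

5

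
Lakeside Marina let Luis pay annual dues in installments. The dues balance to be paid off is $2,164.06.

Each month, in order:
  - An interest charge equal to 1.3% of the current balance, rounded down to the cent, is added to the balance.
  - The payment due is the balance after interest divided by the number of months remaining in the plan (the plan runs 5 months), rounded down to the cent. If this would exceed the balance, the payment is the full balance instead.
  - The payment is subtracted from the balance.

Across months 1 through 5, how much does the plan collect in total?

$2,249.91

Month 1: $2,164.06 +$28.13 interest = $2,192.19; pay $438.43 → $1,753.76
Month 2: $1,753.76 +$22.79 interest = $1,776.55; pay $444.13 → $1,332.42
Month 3: $1,332.42 +$17.32 interest = $1,349.74; pay $449.91 → $899.83
Month 4: $899.83 +$11.69 interest = $911.52; pay $455.76 → $455.76
Month 5: $455.76 +$5.92 interest = $461.68; pay $461.68 → $0.00
Total paid: $2,249.91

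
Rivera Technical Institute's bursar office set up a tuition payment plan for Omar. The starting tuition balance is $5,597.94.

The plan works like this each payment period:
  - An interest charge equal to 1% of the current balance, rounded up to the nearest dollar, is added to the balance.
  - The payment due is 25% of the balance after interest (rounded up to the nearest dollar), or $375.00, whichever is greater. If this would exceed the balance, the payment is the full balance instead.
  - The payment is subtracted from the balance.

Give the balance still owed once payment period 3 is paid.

$2,432.94

# | Opening | Interest | Payment | End bal
1 | $5,597.94 | $56.00 | $1,414.00 | $4,239.94
2 | $4,239.94 | $43.00 | $1,071.00 | $3,211.94
3 | $3,211.94 | $33.00 | $812.00 | $2,432.94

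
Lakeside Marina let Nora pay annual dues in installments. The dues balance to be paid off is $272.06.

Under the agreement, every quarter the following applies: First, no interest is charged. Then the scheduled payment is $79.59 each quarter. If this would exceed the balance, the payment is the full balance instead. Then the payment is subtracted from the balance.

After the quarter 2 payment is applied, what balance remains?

$112.88

Quarter 1: $272.06 − $79.59 → $192.47
Quarter 2: $192.47 − $79.59 → $112.88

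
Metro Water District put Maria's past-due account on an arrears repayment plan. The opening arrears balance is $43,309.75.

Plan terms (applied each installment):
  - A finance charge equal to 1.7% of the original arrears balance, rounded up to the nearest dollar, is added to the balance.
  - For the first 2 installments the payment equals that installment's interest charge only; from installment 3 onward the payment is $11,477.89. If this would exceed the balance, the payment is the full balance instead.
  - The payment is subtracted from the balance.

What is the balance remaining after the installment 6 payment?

# | Opening | Interest | Payment | End bal
1 | $43,309.75 | $737.00 | $737.00 | $43,309.75
2 | $43,309.75 | $737.00 | $737.00 | $43,309.75
3 | $43,309.75 | $737.00 | $11,477.89 | $32,568.86
4 | $32,568.86 | $737.00 | $11,477.89 | $21,827.97
5 | $21,827.97 | $737.00 | $11,477.89 | $11,087.08
6 | $11,087.08 | $737.00 | $11,477.89 | $346.19

$346.19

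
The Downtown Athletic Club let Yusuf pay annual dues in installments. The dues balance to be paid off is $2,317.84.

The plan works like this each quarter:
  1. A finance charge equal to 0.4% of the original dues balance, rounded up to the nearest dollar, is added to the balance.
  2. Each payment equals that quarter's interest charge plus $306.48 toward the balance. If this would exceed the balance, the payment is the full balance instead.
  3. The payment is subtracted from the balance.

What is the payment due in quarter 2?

# | Opening | Interest | Payment | End bal
1 | $2,317.84 | $10.00 | $316.48 | $2,011.36
2 | $2,011.36 | $10.00 | $316.48 | $1,704.88

$316.48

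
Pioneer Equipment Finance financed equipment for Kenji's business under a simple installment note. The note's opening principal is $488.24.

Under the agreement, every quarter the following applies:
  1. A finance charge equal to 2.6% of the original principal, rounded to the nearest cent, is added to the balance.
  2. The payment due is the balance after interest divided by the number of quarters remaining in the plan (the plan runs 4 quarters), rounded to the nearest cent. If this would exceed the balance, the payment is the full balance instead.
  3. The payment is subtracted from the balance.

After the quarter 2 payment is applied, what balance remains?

$258.93

# | Opening | Interest | Payment | End bal
1 | $488.24 | $12.69 | $125.23 | $375.70
2 | $375.70 | $12.69 | $129.46 | $258.93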